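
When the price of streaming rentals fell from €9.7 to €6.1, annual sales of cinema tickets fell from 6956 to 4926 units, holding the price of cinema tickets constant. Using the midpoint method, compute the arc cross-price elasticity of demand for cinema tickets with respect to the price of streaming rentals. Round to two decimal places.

0.75

ΔQ_A = 4926 − 6956 = -2030; ΔP_B = 6.1 − 9.7 = -3.6.
Midpoints: Q̄_A = 5941.0, P̄_B = 7.90.
ε = (ΔQ_A/Q̄_A)/(ΔP_B/P̄_B) = (-2030/5941.0)/(-3.6/7.90) ≈ 0.75.
ε > 0: cinema tickets and streaming rentals are substitutes.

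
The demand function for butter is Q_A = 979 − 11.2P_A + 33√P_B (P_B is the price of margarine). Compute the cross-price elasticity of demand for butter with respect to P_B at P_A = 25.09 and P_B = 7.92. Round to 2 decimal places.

0.06

At P_A = 25.09 and P_B = 7.92: Q_A = 790.862.
∂Q_A/∂P_B = 33/(2√P_B) = 33/(2√7.92) = 5.8630.
ε = (∂Q_A/∂P_B)(P_B/Q_A) = 5.8630 × (7.92/790.862) ≈ 0.06.
ε > 0: substitutes.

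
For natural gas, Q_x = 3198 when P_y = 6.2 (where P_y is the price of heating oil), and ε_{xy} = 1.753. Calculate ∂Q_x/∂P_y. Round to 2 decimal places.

904.21

ε = (∂Q_x/∂P_y)·(P_y/Q_x) ⇒ ∂Q_x/∂P_y = ε·Q_x/P_y = 1.753 × 3198/6.2 ≈ 904.21.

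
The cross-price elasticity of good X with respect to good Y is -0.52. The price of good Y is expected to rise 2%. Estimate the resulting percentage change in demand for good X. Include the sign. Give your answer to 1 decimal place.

-1.0%

%ΔQ ≈ ε × %ΔP of good Y = -0.52 × (2%) = -1.0%.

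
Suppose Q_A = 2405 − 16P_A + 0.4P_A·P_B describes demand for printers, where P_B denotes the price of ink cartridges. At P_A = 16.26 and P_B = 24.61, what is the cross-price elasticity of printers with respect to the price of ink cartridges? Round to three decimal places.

0.069

At P_A = 16.26 and P_B = 24.61: Q_A = 2304.903.
∂Q_A/∂P_B = 0.4P_A = 0.4(16.26) = 6.5040.
ε = (∂Q_A/∂P_B)(P_B/Q_A) = 6.5040 × (24.61/2304.903) ≈ 0.069.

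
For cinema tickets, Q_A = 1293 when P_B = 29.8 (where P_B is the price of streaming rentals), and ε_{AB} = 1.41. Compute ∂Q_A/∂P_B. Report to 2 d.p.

61.18

ε = (∂Q_A/∂P_B)·(P_B/Q_A) ⇒ ∂Q_A/∂P_B = ε·Q_A/P_B = 1.41 × 1293/29.8 ≈ 61.18.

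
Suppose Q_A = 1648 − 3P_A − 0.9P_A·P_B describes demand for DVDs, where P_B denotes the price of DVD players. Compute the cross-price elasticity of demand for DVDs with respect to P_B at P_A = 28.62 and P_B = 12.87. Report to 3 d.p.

At P_A = 28.62 and P_B = 12.87: Q_A = 1230.635.
∂Q_A/∂P_B = -0.9P_A = -0.9(28.62) = -25.7580.
ε = (∂Q_A/∂P_B)(P_B/Q_A) = -25.7580 × (12.87/1230.635) ≈ -0.269.
ε < 0: complements.

-0.269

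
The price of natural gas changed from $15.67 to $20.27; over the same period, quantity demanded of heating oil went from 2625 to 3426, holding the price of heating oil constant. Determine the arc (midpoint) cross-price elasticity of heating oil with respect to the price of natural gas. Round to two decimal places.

ΔQ_A = 3426 − 2625 = 801; ΔP_B = 20.27 − 15.67 = 4.6.
Midpoints: Q̄_A = 3025.5, P̄_B = 17.97.
ε = (ΔQ_A/Q̄_A)/(ΔP_B/P̄_B) = (801/3025.5)/(4.6/17.97) ≈ 1.03.

1.03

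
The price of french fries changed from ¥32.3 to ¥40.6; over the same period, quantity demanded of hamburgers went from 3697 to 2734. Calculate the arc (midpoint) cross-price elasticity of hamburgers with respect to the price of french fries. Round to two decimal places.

ΔQ_A = 2734 − 3697 = -963; ΔP_B = 40.6 − 32.3 = 8.3.
Midpoints: Q̄_A = 3215.5, P̄_B = 36.45.
ε = (ΔQ_A/Q̄_A)/(ΔP_B/P̄_B) = (-963/3215.5)/(8.3/36.45) ≈ -1.32.

-1.32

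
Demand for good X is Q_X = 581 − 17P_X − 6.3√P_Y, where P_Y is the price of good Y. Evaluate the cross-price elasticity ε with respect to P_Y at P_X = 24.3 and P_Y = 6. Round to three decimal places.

At P_X = 24.3 and P_Y = 6: Q_X = 152.468.
∂Q_X/∂P_Y = -6.3/(2√P_Y) = -6.3/(2√6) = -1.2860.
ε = (∂Q_X/∂P_Y)(P_Y/Q_X) = -1.2860 × (6/152.468) ≈ -0.051.

-0.051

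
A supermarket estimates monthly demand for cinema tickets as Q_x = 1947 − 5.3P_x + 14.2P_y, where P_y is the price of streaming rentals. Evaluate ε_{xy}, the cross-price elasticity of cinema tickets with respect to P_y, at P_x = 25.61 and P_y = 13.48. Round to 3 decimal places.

At P_x = 25.61 and P_y = 13.48: Q_x = 2002.683.
∂Q_x/∂P_y = 14.2.
ε = (∂Q_x/∂P_y)(P_y/Q_x) = 14.2 × (13.48/2002.683) ≈ 0.096.

0.096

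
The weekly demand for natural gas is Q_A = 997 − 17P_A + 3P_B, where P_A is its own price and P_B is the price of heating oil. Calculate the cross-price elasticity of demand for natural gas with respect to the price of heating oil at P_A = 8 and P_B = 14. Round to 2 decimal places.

0.05

At P_A = 8 and P_B = 14: Q_A = 903.
∂Q_A/∂P_B = 3.
ε = (∂Q_A/∂P_B)(P_B/Q_A) = 3 × (14/903) ≈ 0.05.
Since ε > 0, natural gas and heating oil are substitutes.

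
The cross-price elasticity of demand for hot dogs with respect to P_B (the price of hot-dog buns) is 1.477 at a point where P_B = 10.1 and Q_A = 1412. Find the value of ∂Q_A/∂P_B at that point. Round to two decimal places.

ε = (∂Q_A/∂P_B)·(P_B/Q_A) ⇒ ∂Q_A/∂P_B = ε·Q_A/P_B = 1.477 × 1412/10.1 ≈ 206.49.

206.49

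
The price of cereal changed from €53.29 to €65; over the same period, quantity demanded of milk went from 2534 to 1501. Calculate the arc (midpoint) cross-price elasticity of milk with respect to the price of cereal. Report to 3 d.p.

ΔQ_A = 1501 − 2534 = -1033; ΔP_B = 65 − 53.29 = 11.71.
Midpoints: Q̄_A = 2017.5, P̄_B = 59.14.
ε = (ΔQ_A/Q̄_A)/(ΔP_B/P̄_B) = (-1033/2017.5)/(11.71/59.14) ≈ -2.586.
ε < 0: milk and cereal are complements.

-2.586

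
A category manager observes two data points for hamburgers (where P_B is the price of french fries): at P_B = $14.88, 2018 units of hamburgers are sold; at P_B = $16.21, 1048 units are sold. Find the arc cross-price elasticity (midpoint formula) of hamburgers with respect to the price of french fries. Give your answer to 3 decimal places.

-7.396

ΔQ_A = 1048 − 2018 = -970; ΔP_B = 16.21 − 14.88 = 1.33.
Midpoints: Q̄_A = 1533.0, P̄_B = 15.55.
ε = (ΔQ_A/Q̄_A)/(ΔP_B/P̄_B) = (-970/1533.0)/(1.33/15.55) ≈ -7.396.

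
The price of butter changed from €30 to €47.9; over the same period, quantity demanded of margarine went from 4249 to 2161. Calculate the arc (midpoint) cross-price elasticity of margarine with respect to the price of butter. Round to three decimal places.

ΔQ_A = 2161 − 4249 = -2088; ΔP_B = 47.9 − 30 = 17.9.
Midpoints: Q̄_A = 3205.0, P̄_B = 38.95.
ε = (ΔQ_A/Q̄_A)/(ΔP_B/P̄_B) = (-2088/3205.0)/(17.9/38.95) ≈ -1.418.

-1.418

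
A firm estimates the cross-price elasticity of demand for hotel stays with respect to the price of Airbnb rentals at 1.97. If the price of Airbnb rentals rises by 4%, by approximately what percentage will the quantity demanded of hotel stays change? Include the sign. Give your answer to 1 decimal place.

7.9%

%ΔQ ≈ ε × %ΔP of Airbnb rentals = 1.97 × (4%) = 7.9%.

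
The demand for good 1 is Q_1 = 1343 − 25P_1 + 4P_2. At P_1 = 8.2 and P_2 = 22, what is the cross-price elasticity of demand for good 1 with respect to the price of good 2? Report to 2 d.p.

At P_1 = 8.2 and P_2 = 22: Q_1 = 1226.
∂Q_1/∂P_2 = 4.
ε = (∂Q_1/∂P_2)(P_2/Q_1) = 4 × (22/1226) ≈ 0.07.

0.07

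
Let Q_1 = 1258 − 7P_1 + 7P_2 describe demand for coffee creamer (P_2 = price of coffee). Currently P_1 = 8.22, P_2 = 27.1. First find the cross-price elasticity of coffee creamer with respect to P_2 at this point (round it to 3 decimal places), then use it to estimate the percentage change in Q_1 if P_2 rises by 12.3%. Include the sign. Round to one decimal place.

At P_1 = 8.22, P_2 = 27.1: Q_1 = 1390.16.
∂Q_1/∂P_2 = 7.
ε = (∂Q_1/∂P_2)(P_2/Q_1) = 7.0000 × 27.1/1390.16 ≈ 0.136.
%ΔQ_1 ≈ ε × %ΔP_2 = 0.136 × (12.3%) = 1.7%.

1.7%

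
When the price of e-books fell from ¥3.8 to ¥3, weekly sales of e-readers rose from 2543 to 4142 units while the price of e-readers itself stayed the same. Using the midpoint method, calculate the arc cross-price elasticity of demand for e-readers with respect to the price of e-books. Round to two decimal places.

ΔQ_A = 4142 − 2543 = 1599; ΔP_B = 3 − 3.8 = -0.8.
Midpoints: Q̄_A = 3342.5, P̄_B = 3.40.
ε = (ΔQ_A/Q̄_A)/(ΔP_B/P̄_B) = (1599/3342.5)/(-0.8/3.40) ≈ -2.03.
ε < 0: e-readers and e-books are complements.

-2.03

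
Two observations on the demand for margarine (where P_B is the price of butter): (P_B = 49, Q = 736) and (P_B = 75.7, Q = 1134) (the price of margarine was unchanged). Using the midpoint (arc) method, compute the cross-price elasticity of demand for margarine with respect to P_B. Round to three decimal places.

ΔQ_A = 1134 − 736 = 398; ΔP_B = 75.7 − 49 = 26.7.
Midpoints: Q̄_A = 935.0, P̄_B = 62.35.
ε = (ΔQ_A/Q̄_A)/(ΔP_B/P̄_B) = (398/935.0)/(26.7/62.35) ≈ 0.994.

0.994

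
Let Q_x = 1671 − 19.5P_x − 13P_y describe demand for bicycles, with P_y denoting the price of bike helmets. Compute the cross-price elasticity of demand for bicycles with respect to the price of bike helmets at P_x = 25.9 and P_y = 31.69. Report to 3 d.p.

-0.546

At P_x = 25.9 and P_y = 31.69: Q_x = 753.98.
∂Q_x/∂P_y = -13.
ε = (∂Q_x/∂P_y)(P_y/Q_x) = -13 × (31.69/753.98) ≈ -0.546.
Since ε < 0, bicycles and bike helmets are complements.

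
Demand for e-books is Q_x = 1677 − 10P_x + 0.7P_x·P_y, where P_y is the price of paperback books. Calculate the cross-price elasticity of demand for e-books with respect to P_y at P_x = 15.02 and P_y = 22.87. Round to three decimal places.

At P_x = 15.02 and P_y = 22.87: Q_x = 1767.255.
∂Q_x/∂P_y = 0.7P_x = 0.7(15.02) = 10.5140.
ε = (∂Q_x/∂P_y)(P_y/Q_x) = 10.5140 × (22.87/1767.255) ≈ 0.136.

0.136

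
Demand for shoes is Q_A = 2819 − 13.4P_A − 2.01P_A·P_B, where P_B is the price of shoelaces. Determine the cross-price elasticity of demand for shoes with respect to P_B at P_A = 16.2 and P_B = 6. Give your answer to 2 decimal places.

-0.08

At P_A = 16.2 and P_B = 6: Q_A = 2406.548.
∂Q_A/∂P_B = -2.01P_A = -2.01(16.2) = -32.5620.
ε = (∂Q_A/∂P_B)(P_B/Q_A) = -32.5620 × (6/2406.548) ≈ -0.08.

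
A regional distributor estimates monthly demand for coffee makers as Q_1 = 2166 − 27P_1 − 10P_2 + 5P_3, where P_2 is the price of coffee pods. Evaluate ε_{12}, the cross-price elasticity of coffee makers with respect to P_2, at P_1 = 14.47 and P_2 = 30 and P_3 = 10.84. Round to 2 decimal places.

At P_1 = 14.47 and P_2 = 30 and P_3 = 10.84: Q_1 = 1529.51.
∂Q_1/∂P_2 = -10.
ε = (∂Q_1/∂P_2)(P_2/Q_1) = -10 × (30/1529.51) ≈ -0.20.
Since ε < 0, coffee makers and coffee pods are complements.

-0.20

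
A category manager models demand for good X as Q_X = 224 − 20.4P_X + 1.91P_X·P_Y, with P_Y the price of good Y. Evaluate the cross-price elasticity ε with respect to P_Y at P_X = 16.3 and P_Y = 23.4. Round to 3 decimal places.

1.175

At P_X = 16.3 and P_Y = 23.4: Q_X = 619.992.
∂Q_X/∂P_Y = 1.91P_X = 1.91(16.3) = 31.1330.
ε = (∂Q_X/∂P_Y)(P_Y/Q_X) = 31.1330 × (23.4/619.992) ≈ 1.175.
ε > 0: substitutes.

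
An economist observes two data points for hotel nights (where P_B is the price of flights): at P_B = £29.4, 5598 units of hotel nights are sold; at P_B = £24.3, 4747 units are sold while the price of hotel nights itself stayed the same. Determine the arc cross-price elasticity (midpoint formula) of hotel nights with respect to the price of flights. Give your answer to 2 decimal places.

ΔQ_A = 4747 − 5598 = -851; ΔP_B = 24.3 − 29.4 = -5.1.
Midpoints: Q̄_A = 5172.5, P̄_B = 26.85.
ε = (ΔQ_A/Q̄_A)/(ΔP_B/P̄_B) = (-851/5172.5)/(-5.1/26.85) ≈ 0.87.

0.87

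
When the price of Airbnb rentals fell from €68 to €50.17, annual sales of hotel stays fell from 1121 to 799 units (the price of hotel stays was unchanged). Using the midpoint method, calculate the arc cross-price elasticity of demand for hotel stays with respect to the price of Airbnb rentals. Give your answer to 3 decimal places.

1.112

ΔQ_A = 799 − 1121 = -322; ΔP_B = 50.17 − 68 = -17.83.
Midpoints: Q̄_A = 960.0, P̄_B = 59.09.
ε = (ΔQ_A/Q̄_A)/(ΔP_B/P̄_B) = (-322/960.0)/(-17.83/59.09) ≈ 1.112.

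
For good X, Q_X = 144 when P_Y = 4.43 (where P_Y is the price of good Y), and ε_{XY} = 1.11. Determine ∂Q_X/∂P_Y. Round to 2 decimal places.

36.08

ε = (∂Q_X/∂P_Y)·(P_Y/Q_X) ⇒ ∂Q_X/∂P_Y = ε·Q_X/P_Y = 1.11 × 144/4.43 ≈ 36.08.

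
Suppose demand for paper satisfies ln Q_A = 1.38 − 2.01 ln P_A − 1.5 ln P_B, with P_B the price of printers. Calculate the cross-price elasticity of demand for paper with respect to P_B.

In a log-linear (constant-elasticity) demand function, the coefficient on ln P_B is the cross-price elasticity.
ε = -1.50. Negative, so paper and printers are complements.

-1.50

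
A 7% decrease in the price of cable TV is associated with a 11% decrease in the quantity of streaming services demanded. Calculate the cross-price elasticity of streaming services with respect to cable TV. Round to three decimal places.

1.571

ε = (%ΔQ of streaming services) / (%ΔP of cable TV) = (-11%) / (-7%) ≈ 1.571.
Positive cross-price elasticity: substitutes.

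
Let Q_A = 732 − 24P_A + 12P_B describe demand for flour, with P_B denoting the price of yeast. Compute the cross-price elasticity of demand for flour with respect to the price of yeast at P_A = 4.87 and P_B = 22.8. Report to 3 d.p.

0.308

At P_A = 4.87 and P_B = 22.8: Q_A = 888.72.
∂Q_A/∂P_B = 12.
ε = (∂Q_A/∂P_B)(P_B/Q_A) = 12 × (22.8/888.72) ≈ 0.308.
Since ε > 0, flour and yeast are substitutes.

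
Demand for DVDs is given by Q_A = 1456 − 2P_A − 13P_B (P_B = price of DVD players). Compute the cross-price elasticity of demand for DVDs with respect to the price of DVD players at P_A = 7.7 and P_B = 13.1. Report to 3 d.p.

-0.134

At P_A = 7.7 and P_B = 13.1: Q_A = 1270.3.
∂Q_A/∂P_B = -13.
ε = (∂Q_A/∂P_B)(P_B/Q_A) = -13 × (13.1/1270.3) ≈ -0.134.
Since ε < 0, DVDs and DVD players are complements.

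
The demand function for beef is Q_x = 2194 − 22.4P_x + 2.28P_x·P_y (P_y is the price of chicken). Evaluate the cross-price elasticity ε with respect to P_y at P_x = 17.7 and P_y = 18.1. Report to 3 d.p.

0.289

At P_x = 17.7 and P_y = 18.1: Q_x = 2527.964.
∂Q_x/∂P_y = 2.28P_x = 2.28(17.7) = 40.3560.
ε = (∂Q_x/∂P_y)(P_y/Q_x) = 40.3560 × (18.1/2527.964) ≈ 0.289.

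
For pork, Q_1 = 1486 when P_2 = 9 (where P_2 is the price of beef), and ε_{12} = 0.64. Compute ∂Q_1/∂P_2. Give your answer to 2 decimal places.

ε = (∂Q_1/∂P_2)·(P_2/Q_1) ⇒ ∂Q_1/∂P_2 = ε·Q_1/P_2 = 0.64 × 1486/9 ≈ 105.67.

105.67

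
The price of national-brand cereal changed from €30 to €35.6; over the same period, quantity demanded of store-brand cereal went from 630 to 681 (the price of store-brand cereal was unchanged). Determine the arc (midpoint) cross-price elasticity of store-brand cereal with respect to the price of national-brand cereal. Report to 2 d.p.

0.46

ΔQ_A = 681 − 630 = 51; ΔP_B = 35.6 − 30 = 5.6.
Midpoints: Q̄_A = 655.5, P̄_B = 32.80.
ε = (ΔQ_A/Q̄_A)/(ΔP_B/P̄_B) = (51/655.5)/(5.6/32.80) ≈ 0.46.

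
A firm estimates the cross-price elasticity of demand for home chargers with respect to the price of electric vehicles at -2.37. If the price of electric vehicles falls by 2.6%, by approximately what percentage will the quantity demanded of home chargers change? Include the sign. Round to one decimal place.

6.2%

%ΔQ ≈ ε × %ΔP of electric vehicles = -2.37 × (-2.6%) = 6.2%.
Demand for home chargers rises by about 6.2%.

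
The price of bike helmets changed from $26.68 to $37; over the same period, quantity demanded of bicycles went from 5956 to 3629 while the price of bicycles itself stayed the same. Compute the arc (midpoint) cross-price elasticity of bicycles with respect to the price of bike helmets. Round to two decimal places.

-1.50

ΔQ_A = 3629 − 5956 = -2327; ΔP_B = 37 − 26.68 = 10.32.
Midpoints: Q̄_A = 4792.5, P̄_B = 31.84.
ε = (ΔQ_A/Q̄_A)/(ΔP_B/P̄_B) = (-2327/4792.5)/(10.32/31.84) ≈ -1.50.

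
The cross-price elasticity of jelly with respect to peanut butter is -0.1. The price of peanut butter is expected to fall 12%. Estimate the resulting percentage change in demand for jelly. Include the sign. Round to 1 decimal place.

1.2%

%ΔQ ≈ ε × %ΔP of peanut butter = -0.1 × (-12%) = 1.2%.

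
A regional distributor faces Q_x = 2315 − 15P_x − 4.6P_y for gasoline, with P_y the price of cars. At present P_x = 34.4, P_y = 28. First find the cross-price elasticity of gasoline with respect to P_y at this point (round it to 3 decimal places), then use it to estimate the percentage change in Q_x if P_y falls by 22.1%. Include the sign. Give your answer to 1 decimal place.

At P_x = 34.4, P_y = 28: Q_x = 1670.2.
∂Q_x/∂P_y = -4.6.
ε = (∂Q_x/∂P_y)(P_y/Q_x) = -4.6000 × 28/1670.2 ≈ -0.077.
%ΔQ_x ≈ ε × %ΔP_y = -0.077 × (-22.1%) = 1.7%.

1.7%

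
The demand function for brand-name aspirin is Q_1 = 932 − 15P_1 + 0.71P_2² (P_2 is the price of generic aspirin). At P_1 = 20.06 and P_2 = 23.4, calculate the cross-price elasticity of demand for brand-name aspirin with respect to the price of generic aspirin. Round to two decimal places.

0.76

At P_1 = 20.06 and P_2 = 23.4: Q_1 = 1019.868.
∂Q_1/∂P_2 = 1.42P_2 = 1.42(23.4) = 33.2280.
ε = (∂Q_1/∂P_2)(P_2/Q_1) = 33.2280 × (23.4/1019.868) ≈ 0.76.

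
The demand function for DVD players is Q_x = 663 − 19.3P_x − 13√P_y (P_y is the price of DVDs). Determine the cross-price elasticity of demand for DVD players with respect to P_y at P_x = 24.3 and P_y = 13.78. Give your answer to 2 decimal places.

-0.17

At P_x = 24.3 and P_y = 13.78: Q_x = 145.752.
∂Q_x/∂P_y = -13/(2√P_y) = -13/(2√13.78) = -1.7510.
ε = (∂Q_x/∂P_y)(P_y/Q_x) = -1.7510 × (13.78/145.752) ≈ -0.17.
ε < 0: complements.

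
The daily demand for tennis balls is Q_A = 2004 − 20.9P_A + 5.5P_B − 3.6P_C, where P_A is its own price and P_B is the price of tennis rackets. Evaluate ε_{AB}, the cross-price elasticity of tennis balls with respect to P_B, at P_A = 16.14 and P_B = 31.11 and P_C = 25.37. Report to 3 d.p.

0.098

At P_A = 16.14 and P_B = 31.11 and P_C = 25.37: Q_A = 1746.447.
∂Q_A/∂P_B = 5.5.
ε = (∂Q_A/∂P_B)(P_B/Q_A) = 5.5 × (31.11/1746.447) ≈ 0.098.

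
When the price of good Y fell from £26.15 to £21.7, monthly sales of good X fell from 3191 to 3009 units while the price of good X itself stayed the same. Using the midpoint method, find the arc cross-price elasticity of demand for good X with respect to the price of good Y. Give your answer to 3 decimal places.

ΔQ_X = 3009 − 3191 = -182; ΔP_Y = 21.7 − 26.15 = -4.45.
Midpoints: Q̄_X = 3100.0, P̄_Y = 23.92.
ε = (ΔQ_X/Q̄_X)/(ΔP_Y/P̄_Y) = (-182/3100.0)/(-4.45/23.92) ≈ 0.316.

0.316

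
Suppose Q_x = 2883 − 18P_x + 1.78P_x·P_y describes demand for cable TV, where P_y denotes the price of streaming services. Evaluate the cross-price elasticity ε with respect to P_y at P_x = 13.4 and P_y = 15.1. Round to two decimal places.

0.12

At P_x = 13.4 and P_y = 15.1: Q_x = 3001.965.
∂Q_x/∂P_y = 1.78P_x = 1.78(13.4) = 23.8520.
ε = (∂Q_x/∂P_y)(P_y/Q_x) = 23.8520 × (15.1/3001.965) ≈ 0.12.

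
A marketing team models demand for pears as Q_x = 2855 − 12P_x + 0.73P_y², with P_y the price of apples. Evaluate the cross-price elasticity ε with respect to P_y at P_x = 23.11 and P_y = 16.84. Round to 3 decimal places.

At P_x = 23.11 and P_y = 16.84: Q_x = 2784.697.
∂Q_x/∂P_y = 1.46P_y = 1.46(16.84) = 24.5864.
ε = (∂Q_x/∂P_y)(P_y/Q_x) = 24.5864 × (16.84/2784.697) ≈ 0.149.
ε > 0: substitutes.

0.149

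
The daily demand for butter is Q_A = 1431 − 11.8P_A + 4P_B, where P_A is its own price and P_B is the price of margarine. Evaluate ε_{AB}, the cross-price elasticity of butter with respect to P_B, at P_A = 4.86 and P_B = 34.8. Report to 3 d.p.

At P_A = 4.86 and P_B = 34.8: Q_A = 1512.852.
∂Q_A/∂P_B = 4.
ε = (∂Q_A/∂P_B)(P_B/Q_A) = 4 × (34.8/1512.852) ≈ 0.092.

0.092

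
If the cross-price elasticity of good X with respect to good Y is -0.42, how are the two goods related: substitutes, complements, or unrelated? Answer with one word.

complements

ε = -0.42 < 0, so a higher price of good Y lowers demand for good X: complements.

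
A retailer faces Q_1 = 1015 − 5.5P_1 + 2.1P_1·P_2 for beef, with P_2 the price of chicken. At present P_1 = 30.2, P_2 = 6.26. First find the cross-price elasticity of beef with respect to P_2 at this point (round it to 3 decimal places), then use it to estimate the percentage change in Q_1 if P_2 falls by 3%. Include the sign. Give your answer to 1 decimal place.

-1.0%

At P_1 = 30.2, P_2 = 6.26: Q_1 = 1245.909.
∂Q_1/∂P_2 = 2.1P_1 = 63.4200.
ε = (∂Q_1/∂P_2)(P_2/Q_1) = 63.4200 × 6.26/1245.909 ≈ 0.319.
%ΔQ_1 ≈ ε × %ΔP_2 = 0.319 × (-3%) = -1.0%.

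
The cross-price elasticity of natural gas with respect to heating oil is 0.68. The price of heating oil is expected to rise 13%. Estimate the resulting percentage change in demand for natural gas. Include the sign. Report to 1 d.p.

8.8%

%ΔQ ≈ ε × %ΔP of heating oil = 0.68 × (13%) = 8.8%.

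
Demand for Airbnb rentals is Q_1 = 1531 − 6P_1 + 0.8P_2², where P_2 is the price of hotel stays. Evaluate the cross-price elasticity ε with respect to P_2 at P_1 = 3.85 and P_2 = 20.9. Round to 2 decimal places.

At P_1 = 3.85 and P_2 = 20.9: Q_1 = 1857.348.
∂Q_1/∂P_2 = 1.6P_2 = 1.6(20.9) = 33.4400.
ε = (∂Q_1/∂P_2)(P_2/Q_1) = 33.4400 × (20.9/1857.348) ≈ 0.38.

0.38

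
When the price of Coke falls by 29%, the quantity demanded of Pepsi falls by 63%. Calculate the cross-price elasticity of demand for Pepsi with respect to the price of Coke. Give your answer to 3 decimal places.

2.172

ε = (%ΔQ of Pepsi) / (%ΔP of Coke) = (-63%) / (-29%) ≈ 2.172.
Positive cross-price elasticity: substitutes.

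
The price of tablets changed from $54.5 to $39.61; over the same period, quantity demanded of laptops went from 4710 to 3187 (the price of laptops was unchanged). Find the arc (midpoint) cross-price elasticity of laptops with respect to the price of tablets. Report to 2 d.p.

ΔQ_A = 3187 − 4710 = -1523; ΔP_B = 39.61 − 54.5 = -14.89.
Midpoints: Q̄_A = 3948.5, P̄_B = 47.05.
ε = (ΔQ_A/Q̄_A)/(ΔP_B/P̄_B) = (-1523/3948.5)/(-14.89/47.05) ≈ 1.22.
ε > 0: laptops and tablets are substitutes.

1.22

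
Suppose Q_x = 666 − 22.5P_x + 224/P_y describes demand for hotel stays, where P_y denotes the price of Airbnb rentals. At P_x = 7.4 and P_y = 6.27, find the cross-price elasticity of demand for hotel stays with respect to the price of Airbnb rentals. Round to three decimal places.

At P_x = 7.4 and P_y = 6.27: Q_x = 535.226.
∂Q_x/∂P_y = −224/P_y² = -5.6979.
ε = (∂Q_x/∂P_y)(P_y/Q_x) = -5.6979 × (6.27/535.226) ≈ -0.067.

-0.067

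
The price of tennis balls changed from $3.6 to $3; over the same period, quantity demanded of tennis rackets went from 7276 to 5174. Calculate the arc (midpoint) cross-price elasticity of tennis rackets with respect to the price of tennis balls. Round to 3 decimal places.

1.857

ΔQ_A = 5174 − 7276 = -2102; ΔP_B = 3 − 3.6 = -0.6.
Midpoints: Q̄_A = 6225.0, P̄_B = 3.30.
ε = (ΔQ_A/Q̄_A)/(ΔP_B/P̄_B) = (-2102/6225.0)/(-0.6/3.30) ≈ 1.857.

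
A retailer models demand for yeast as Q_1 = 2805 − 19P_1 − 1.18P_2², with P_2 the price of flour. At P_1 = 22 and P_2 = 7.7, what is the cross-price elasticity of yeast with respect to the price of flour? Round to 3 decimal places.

At P_1 = 22 and P_2 = 7.7: Q_1 = 2317.038.
∂Q_1/∂P_2 = -2.36P_2 = -2.36(7.7) = -18.1720.
ε = (∂Q_1/∂P_2)(P_2/Q_1) = -18.1720 × (7.7/2317.038) ≈ -0.060.
ε < 0: complements.

-0.060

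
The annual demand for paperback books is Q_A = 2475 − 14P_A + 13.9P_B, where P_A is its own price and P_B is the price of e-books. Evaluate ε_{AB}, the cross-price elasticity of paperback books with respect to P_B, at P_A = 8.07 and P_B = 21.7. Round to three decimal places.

0.113

At P_A = 8.07 and P_B = 21.7: Q_A = 2663.65.
∂Q_A/∂P_B = 13.9.
ε = (∂Q_A/∂P_B)(P_B/Q_A) = 13.9 × (21.7/2663.65) ≈ 0.113.
Since ε > 0, paperback books and e-books are substitutes.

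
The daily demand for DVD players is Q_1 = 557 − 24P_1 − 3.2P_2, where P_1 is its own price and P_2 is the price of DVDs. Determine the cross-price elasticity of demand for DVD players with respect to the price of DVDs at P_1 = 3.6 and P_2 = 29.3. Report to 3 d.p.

-0.249

At P_1 = 3.6 and P_2 = 29.3: Q_1 = 376.84.
∂Q_1/∂P_2 = -3.2.
ε = (∂Q_1/∂P_2)(P_2/Q_1) = -3.2 × (29.3/376.84) ≈ -0.249.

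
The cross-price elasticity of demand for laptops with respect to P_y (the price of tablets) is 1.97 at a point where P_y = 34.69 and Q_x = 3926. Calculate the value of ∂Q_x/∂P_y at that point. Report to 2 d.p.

222.95

ε = (∂Q_x/∂P_y)·(P_y/Q_x) ⇒ ∂Q_x/∂P_y = ε·Q_x/P_y = 1.97 × 3926/34.69 ≈ 222.95.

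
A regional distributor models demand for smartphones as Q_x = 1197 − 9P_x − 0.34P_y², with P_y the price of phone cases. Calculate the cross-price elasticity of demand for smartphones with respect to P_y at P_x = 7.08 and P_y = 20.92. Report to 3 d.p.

-0.302

At P_x = 7.08 and P_y = 20.92: Q_x = 984.480.
∂Q_x/∂P_y = -0.68P_y = -0.68(20.92) = -14.2256.
ε = (∂Q_x/∂P_y)(P_y/Q_x) = -14.2256 × (20.92/984.480) ≈ -0.302.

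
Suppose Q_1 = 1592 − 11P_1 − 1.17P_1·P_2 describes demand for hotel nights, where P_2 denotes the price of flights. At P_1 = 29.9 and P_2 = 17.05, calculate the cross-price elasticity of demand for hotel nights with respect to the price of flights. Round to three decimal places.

At P_1 = 29.9 and P_2 = 17.05: Q_1 = 666.640.
∂Q_1/∂P_2 = -1.17P_1 = -1.17(29.9) = -34.9830.
ε = (∂Q_1/∂P_2)(P_2/Q_1) = -34.9830 × (17.05/666.640) ≈ -0.895.
ε < 0: complements.

-0.895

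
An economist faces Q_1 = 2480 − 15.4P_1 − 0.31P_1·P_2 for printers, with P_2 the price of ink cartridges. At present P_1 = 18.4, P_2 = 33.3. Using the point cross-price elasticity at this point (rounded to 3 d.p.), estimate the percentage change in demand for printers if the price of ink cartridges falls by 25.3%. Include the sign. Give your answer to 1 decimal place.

2.4%

At P_1 = 18.4, P_2 = 33.3: Q_1 = 2006.697.
∂Q_1/∂P_2 = -0.31P_1 = -5.7040.
ε = (∂Q_1/∂P_2)(P_2/Q_1) = -5.7040 × 33.3/2006.697 ≈ -0.095.
%ΔQ_1 ≈ ε × %ΔP_2 = -0.095 × (-25.3%) = 2.4%.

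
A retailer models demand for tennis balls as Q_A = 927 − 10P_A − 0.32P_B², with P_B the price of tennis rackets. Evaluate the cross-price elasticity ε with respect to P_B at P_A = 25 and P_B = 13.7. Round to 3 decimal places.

At P_A = 25 and P_B = 13.7: Q_A = 616.939.
∂Q_A/∂P_B = -0.64P_B = -0.64(13.7) = -8.7680.
ε = (∂Q_A/∂P_B)(P_B/Q_A) = -8.7680 × (13.7/616.939) ≈ -0.195.
ε < 0: complements.

-0.195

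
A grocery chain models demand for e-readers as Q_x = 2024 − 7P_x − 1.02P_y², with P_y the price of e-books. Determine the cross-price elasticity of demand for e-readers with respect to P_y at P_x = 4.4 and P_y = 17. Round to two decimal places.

-0.35

At P_x = 4.4 and P_y = 17: Q_x = 1698.42.
∂Q_x/∂P_y = -2.04P_y = -2.04(17) = -34.6800.
ε = (∂Q_x/∂P_y)(P_y/Q_x) = -34.6800 × (17/1698.42) ≈ -0.35.
ε < 0: complements.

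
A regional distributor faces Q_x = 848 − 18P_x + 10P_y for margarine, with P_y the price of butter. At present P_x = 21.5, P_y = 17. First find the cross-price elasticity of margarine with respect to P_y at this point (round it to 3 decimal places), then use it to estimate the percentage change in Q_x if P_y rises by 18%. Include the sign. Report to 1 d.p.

4.8%

At P_x = 21.5, P_y = 17: Q_x = 631.
∂Q_x/∂P_y = 10.
ε = (∂Q_x/∂P_y)(P_y/Q_x) = 10.0000 × 17/631 ≈ 0.269.
%ΔQ_x ≈ ε × %ΔP_y = 0.269 × (18%) = 4.8%.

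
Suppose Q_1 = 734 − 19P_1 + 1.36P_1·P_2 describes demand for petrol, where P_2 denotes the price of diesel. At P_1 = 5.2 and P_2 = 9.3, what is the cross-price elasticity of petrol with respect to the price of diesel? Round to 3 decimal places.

At P_1 = 5.2 and P_2 = 9.3: Q_1 = 700.970.
∂Q_1/∂P_2 = 1.36P_1 = 1.36(5.2) = 7.0720.
ε = (∂Q_1/∂P_2)(P_2/Q_1) = 7.0720 × (9.3/700.970) ≈ 0.094.

0.094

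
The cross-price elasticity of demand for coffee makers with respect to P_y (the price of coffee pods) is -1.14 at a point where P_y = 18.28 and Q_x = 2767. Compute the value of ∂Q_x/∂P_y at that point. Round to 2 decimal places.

-172.56

ε = (∂Q_x/∂P_y)·(P_y/Q_x) ⇒ ∂Q_x/∂P_y = ε·Q_x/P_y = -1.14 × 2767/18.28 ≈ -172.56.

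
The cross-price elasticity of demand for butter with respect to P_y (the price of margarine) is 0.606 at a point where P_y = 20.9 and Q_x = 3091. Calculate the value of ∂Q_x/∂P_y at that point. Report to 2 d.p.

ε = (∂Q_x/∂P_y)·(P_y/Q_x) ⇒ ∂Q_x/∂P_y = ε·Q_x/P_y = 0.606 × 3091/20.9 ≈ 89.62.

89.62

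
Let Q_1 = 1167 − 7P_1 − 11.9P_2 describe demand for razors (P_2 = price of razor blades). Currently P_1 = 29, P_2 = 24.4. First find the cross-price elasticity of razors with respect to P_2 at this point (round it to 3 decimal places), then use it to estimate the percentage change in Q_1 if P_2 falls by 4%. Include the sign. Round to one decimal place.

1.7%

At P_1 = 29, P_2 = 24.4: Q_1 = 673.64.
∂Q_1/∂P_2 = -11.9.
ε = (∂Q_1/∂P_2)(P_2/Q_1) = -11.9000 × 24.4/673.64 ≈ -0.431.
%ΔQ_1 ≈ ε × %ΔP_2 = -0.431 × (-4%) = 1.7%.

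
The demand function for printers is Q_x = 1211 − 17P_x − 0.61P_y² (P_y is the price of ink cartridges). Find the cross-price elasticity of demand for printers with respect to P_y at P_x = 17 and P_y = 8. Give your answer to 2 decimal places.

At P_x = 17 and P_y = 8: Q_x = 882.96.
∂Q_x/∂P_y = -1.22P_y = -1.22(8) = -9.7600.
ε = (∂Q_x/∂P_y)(P_y/Q_x) = -9.7600 × (8/882.96) ≈ -0.09.
ε < 0: complements.

-0.09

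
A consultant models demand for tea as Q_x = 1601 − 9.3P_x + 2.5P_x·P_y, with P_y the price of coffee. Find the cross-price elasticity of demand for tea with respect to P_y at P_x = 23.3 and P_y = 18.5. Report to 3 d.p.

At P_x = 23.3 and P_y = 18.5: Q_x = 2461.935.
∂Q_x/∂P_y = 2.5P_x = 2.5(23.3) = 58.2500.
ε = (∂Q_x/∂P_y)(P_y/Q_x) = 58.2500 × (18.5/2461.935) ≈ 0.438.
ε > 0: substitutes.

0.438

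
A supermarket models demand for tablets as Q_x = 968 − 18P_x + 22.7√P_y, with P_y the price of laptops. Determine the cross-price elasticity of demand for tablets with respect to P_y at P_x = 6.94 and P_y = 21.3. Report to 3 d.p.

At P_x = 6.94 and P_y = 21.3: Q_x = 947.845.
∂Q_x/∂P_y = 22.7/(2√P_y) = 22.7/(2√21.3) = 2.4593.
ε = (∂Q_x/∂P_y)(P_y/Q_x) = 2.4593 × (21.3/947.845) ≈ 0.055.
ε > 0: substitutes.

0.055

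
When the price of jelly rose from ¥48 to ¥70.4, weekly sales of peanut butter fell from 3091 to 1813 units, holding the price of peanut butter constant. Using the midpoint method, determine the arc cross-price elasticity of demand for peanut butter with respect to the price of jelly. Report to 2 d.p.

ΔQ_A = 1813 − 3091 = -1278; ΔP_B = 70.4 − 48 = 22.4.
Midpoints: Q̄_A = 2452.0, P̄_B = 59.20.
ε = (ΔQ_A/Q̄_A)/(ΔP_B/P̄_B) = (-1278/2452.0)/(22.4/59.20) ≈ -1.38.

-1.38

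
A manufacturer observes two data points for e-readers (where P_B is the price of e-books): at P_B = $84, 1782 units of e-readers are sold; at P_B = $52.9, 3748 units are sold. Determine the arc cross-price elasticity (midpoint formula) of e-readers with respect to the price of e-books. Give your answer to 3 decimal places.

-1.565

ΔQ_A = 3748 − 1782 = 1966; ΔP_B = 52.9 − 84 = -31.1.
Midpoints: Q̄_A = 2765.0, P̄_B = 68.45.
ε = (ΔQ_A/Q̄_A)/(ΔP_B/P̄_B) = (1966/2765.0)/(-31.1/68.45) ≈ -1.565.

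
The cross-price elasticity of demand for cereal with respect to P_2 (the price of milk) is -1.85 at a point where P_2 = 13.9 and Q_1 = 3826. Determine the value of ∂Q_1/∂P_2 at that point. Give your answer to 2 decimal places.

ε = (∂Q_1/∂P_2)·(P_2/Q_1) ⇒ ∂Q_1/∂P_2 = ε·Q_1/P_2 = -1.85 × 3826/13.9 ≈ -509.22.

-509.22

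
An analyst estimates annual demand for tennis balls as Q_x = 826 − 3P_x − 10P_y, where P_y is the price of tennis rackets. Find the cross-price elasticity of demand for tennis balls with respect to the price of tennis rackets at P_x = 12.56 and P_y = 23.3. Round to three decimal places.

-0.420

At P_x = 12.56 and P_y = 23.3: Q_x = 555.32.
∂Q_x/∂P_y = -10.
ε = (∂Q_x/∂P_y)(P_y/Q_x) = -10 × (23.3/555.32) ≈ -0.420.
Since ε < 0, tennis balls and tennis rackets are complements.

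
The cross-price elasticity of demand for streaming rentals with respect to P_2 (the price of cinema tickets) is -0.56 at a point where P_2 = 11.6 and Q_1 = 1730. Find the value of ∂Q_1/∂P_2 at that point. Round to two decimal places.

-83.52

ε = (∂Q_1/∂P_2)·(P_2/Q_1) ⇒ ∂Q_1/∂P_2 = ε·Q_1/P_2 = -0.56 × 1730/11.6 ≈ -83.52.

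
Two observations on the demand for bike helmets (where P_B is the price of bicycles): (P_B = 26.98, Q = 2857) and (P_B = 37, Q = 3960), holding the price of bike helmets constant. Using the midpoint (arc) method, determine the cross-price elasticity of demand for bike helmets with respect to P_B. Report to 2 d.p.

ΔQ_A = 3960 − 2857 = 1103; ΔP_B = 37 − 26.98 = 10.02.
Midpoints: Q̄_A = 3408.5, P̄_B = 31.99.
ε = (ΔQ_A/Q̄_A)/(ΔP_B/P̄_B) = (1103/3408.5)/(10.02/31.99) ≈ 1.03.
ε > 0: bike helmets and bicycles are substitutes.

1.03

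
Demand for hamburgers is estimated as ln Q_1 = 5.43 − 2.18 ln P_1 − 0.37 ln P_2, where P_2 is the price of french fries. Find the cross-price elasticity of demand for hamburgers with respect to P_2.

In a log-linear (constant-elasticity) demand function, the coefficient on ln P_2 is the cross-price elasticity.
ε = -0.37. Negative, so hamburgers and french fries are complements.

-0.37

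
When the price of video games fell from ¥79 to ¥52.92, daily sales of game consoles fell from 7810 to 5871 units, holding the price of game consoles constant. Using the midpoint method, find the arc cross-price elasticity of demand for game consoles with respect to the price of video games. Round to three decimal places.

0.717

ΔQ_A = 5871 − 7810 = -1939; ΔP_B = 52.92 − 79 = -26.08.
Midpoints: Q̄_A = 6840.5, P̄_B = 65.96.
ε = (ΔQ_A/Q̄_A)/(ΔP_B/P̄_B) = (-1939/6840.5)/(-26.08/65.96) ≈ 0.717.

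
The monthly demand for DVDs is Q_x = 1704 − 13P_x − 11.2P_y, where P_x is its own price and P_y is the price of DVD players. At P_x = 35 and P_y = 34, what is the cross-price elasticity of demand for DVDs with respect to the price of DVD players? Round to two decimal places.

-0.44

At P_x = 35 and P_y = 34: Q_x = 868.2.
∂Q_x/∂P_y = -11.2.
ε = (∂Q_x/∂P_y)(P_y/Q_x) = -11.2 × (34/868.2) ≈ -0.44.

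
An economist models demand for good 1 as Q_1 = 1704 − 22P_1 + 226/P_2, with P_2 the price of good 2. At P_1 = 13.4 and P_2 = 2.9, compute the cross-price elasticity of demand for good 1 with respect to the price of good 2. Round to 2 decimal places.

-0.05

At P_1 = 13.4 and P_2 = 2.9: Q_1 = 1487.131.
∂Q_1/∂P_2 = −226/P_2² = -26.8728.
ε = (∂Q_1/∂P_2)(P_2/Q_1) = -26.8728 × (2.9/1487.131) ≈ -0.05.
ε < 0: complements.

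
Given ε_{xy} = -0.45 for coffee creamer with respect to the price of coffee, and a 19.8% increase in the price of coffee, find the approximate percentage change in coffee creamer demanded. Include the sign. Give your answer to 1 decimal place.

-8.9%

%ΔQ ≈ ε × %ΔP of coffee = -0.45 × (19.8%) = -8.9%.
Demand for coffee creamer falls by about 8.9%.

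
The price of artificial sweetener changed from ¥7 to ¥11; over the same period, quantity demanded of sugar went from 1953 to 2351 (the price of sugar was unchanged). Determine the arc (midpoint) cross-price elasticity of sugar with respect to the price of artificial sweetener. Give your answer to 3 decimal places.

ΔQ_A = 2351 − 1953 = 398; ΔP_B = 11 − 7 = 4.
Midpoints: Q̄_A = 2152.0, P̄_B = 9.00.
ε = (ΔQ_A/Q̄_A)/(ΔP_B/P̄_B) = (398/2152.0)/(4/9.00) ≈ 0.416.

0.416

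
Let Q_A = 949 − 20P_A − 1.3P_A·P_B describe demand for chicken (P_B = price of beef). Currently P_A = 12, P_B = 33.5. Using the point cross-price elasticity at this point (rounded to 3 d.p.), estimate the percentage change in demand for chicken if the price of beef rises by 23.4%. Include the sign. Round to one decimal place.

-65.6%

At P_A = 12, P_B = 33.5: Q_A = 186.4.
∂Q_A/∂P_B = -1.3P_A = -15.6000.
ε = (∂Q_A/∂P_B)(P_B/Q_A) = -15.6000 × 33.5/186.4 ≈ -2.804.
%ΔQ_A ≈ ε × %ΔP_B = -2.804 × (23.4%) = -65.6%.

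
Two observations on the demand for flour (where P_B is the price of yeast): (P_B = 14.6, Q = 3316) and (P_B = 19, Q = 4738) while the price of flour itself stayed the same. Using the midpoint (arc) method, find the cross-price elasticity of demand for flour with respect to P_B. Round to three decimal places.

ΔQ_A = 4738 − 3316 = 1422; ΔP_B = 19 − 14.6 = 4.4.
Midpoints: Q̄_A = 4027.0, P̄_B = 16.80.
ε = (ΔQ_A/Q̄_A)/(ΔP_B/P̄_B) = (1422/4027.0)/(4.4/16.80) ≈ 1.348.
ε > 0: flour and yeast are substitutes.

1.348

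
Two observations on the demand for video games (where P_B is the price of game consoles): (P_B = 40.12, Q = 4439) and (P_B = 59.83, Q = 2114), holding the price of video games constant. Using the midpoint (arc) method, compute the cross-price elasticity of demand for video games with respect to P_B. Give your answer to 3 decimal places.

-1.799

ΔQ_A = 2114 − 4439 = -2325; ΔP_B = 59.83 − 40.12 = 19.71.
Midpoints: Q̄_A = 3276.5, P̄_B = 49.97.
ε = (ΔQ_A/Q̄_A)/(ΔP_B/P̄_B) = (-2325/3276.5)/(19.71/49.97) ≈ -1.799.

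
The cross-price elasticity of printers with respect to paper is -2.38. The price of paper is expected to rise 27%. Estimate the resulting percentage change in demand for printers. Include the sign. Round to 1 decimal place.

-64.3%

%ΔQ ≈ ε × %ΔP of paper = -2.38 × (27%) = -64.3%.
Demand for printers falls by about 64.3%.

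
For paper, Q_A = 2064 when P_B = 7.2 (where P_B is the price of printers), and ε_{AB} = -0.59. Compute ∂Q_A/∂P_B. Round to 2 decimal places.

-169.13

ε = (∂Q_A/∂P_B)·(P_B/Q_A) ⇒ ∂Q_A/∂P_B = ε·Q_A/P_B = -0.59 × 2064/7.2 ≈ -169.13.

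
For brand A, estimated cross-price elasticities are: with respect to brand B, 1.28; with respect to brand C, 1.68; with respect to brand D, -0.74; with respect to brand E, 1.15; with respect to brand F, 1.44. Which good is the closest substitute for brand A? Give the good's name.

Substitutes have ε > 0. Among the positive values, 1.68 (brand C) is largest.

brand C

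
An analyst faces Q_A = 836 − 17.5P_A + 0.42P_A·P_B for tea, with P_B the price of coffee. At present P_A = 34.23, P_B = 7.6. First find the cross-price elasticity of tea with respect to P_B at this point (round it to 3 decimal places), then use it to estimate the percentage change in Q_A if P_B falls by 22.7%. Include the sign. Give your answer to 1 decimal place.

At P_A = 34.23, P_B = 7.6: Q_A = 346.237.
∂Q_A/∂P_B = 0.42P_A = 14.3766.
ε = (∂Q_A/∂P_B)(P_B/Q_A) = 14.3766 × 7.6/346.237 ≈ 0.316.
%ΔQ_A ≈ ε × %ΔP_B = 0.316 × (-22.7%) = -7.2%.

-7.2%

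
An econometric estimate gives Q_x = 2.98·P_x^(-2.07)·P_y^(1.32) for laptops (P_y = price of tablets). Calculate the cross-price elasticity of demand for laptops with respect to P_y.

1.32

In a log-linear (constant-elasticity) demand function, the coefficient on the exponent of P_y is the cross-price elasticity.
ε = 1.32. Positive, so laptops and tablets are substitutes.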